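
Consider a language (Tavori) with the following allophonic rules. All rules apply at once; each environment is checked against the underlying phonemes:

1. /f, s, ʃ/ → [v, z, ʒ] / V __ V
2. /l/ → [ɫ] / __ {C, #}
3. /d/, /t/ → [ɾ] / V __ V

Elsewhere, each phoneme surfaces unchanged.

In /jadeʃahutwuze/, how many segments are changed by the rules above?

2

Segments that undergo a rule: /d/ → [ɾ] (rule 3); /ʃ/ → [ʒ] (rule 1).
All other segments surface unchanged.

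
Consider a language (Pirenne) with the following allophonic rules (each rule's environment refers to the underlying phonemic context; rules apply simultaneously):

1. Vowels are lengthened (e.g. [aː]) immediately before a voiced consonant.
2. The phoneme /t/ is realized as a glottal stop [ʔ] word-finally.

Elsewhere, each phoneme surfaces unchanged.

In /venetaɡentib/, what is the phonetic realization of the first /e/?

[eː]

/e/ (between /v/ and /n/): before a voiced consonant, so rule 1 applies → [eː].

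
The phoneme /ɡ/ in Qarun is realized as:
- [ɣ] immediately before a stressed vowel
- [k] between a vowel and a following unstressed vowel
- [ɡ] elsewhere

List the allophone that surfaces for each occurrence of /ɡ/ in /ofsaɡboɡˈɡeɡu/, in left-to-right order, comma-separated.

[ɡ], [ɡ], [ɣ], [k]

Occurrence 1 (position 5): no conditioning environment matches → elsewhere allophone [ɡ].
Occurrence 2 (position 8): no conditioning environment matches → elsewhere allophone [ɡ].
Occurrence 3 (position 9): immediately before a stressed vowel → [ɣ].
Occurrence 4 (position 11): between a vowel and a following unstressed vowel → [k].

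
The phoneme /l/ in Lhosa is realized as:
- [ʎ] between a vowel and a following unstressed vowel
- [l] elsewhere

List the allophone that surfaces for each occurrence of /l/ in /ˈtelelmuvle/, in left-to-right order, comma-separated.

Occurrence 1 (position 3): between a vowel and a following unstressed vowel → [ʎ].
Occurrence 2 (position 5): no conditioning environment matches → elsewhere allophone [l].
Occurrence 3 (position 9): no conditioning environment matches → elsewhere allophone [l].

[ʎ], [l], [l]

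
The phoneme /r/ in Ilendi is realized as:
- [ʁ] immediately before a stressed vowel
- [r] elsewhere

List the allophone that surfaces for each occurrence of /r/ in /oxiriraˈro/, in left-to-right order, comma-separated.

[r], [r], [ʁ]

Occurrence 1 (position 4): no conditioning environment matches → elsewhere allophone [r].
Occurrence 2 (position 6): no conditioning environment matches → elsewhere allophone [r].
Occurrence 3 (position 8): immediately before a stressed vowel → [ʁ].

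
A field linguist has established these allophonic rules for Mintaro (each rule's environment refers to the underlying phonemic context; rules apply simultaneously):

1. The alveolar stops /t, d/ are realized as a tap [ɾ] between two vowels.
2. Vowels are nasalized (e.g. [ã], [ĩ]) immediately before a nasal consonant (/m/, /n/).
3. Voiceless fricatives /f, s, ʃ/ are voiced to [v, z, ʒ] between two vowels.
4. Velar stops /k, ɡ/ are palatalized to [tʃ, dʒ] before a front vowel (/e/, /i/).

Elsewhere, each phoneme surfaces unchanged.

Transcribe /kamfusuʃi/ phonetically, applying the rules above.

/k/ — word-initial; rule 4 does not apply here → [k].
Rule 2 applies to /a/ (between /k/ and /m/: before a nasal consonant) → [ã].
/m/ stays [m].
/f/ (between /m/ and /u/) is in the target of rule 3 but the environment (between two vowels) is not met → [f].
/u/ — between /f/ and /s/; rule 2 does not apply here → [u].
/s/ — between /u/ and /u/, between two vowels — surfaces as [z] (rule 3).
/u/ — between /s/ and /ʃ/; rule 2 does not apply here → [u].
/ʃ/ (between /u/ and /i/): between two vowels, so rule 3 applies → [ʒ].
/i/ (word-final): rule 2 targets it, but not before a nasal consonant → unchanged [i].

[kãmfuzuʒi]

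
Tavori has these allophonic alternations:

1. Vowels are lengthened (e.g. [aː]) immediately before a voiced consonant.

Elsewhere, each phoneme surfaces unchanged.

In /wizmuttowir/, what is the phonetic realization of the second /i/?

/i/ meets the environment for rule 1 (before a voiced consonant) → [iː].

[iː]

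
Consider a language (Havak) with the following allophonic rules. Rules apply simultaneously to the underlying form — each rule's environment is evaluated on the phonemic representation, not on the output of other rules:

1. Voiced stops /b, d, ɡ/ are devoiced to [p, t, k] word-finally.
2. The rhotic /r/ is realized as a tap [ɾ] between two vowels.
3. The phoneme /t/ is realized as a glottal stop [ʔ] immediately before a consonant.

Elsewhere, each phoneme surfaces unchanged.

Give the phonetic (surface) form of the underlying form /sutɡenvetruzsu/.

[suʔɡenveʔruzsu]

/t/ meets the environment for rule 3 (immediately before a consonant) → [ʔ].
/ɡ/ (between /t/ and /e/) fails the environment for rule 1, so it stays [ɡ].
/t/ (between /e/ and /r/) occurs immediately before a consonant → [ʔ] by rule 3.
/r/ (between /t/ and /u/) fails the environment for rule 2, so it stays [r].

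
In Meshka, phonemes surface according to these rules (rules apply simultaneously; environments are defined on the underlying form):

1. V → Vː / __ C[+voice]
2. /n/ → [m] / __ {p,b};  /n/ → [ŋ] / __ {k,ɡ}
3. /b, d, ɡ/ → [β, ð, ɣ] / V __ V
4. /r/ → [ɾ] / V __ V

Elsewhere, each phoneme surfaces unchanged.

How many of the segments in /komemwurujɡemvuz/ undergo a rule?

7

Segments that undergo a rule: /o/ → [oː] (rule 1); /e/ → [eː] (rule 1); /u/ → [uː] (rule 1); /r/ → [ɾ] (rule 4); /u/ → [uː] (rule 1); /e/ → [eː] (rule 1); /u/ → [uː] (rule 1).
All other segments surface unchanged.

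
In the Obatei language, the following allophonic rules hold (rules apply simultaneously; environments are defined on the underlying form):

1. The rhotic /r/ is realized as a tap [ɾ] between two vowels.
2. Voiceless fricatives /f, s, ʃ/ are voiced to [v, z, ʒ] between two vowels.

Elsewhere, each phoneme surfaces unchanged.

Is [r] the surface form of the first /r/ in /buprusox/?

/r/ (between /p/ and /u/) is in the target of rule 1 but the environment (between two vowels) is not met → [r].
The actual realization is [r], which matches [r].

Yes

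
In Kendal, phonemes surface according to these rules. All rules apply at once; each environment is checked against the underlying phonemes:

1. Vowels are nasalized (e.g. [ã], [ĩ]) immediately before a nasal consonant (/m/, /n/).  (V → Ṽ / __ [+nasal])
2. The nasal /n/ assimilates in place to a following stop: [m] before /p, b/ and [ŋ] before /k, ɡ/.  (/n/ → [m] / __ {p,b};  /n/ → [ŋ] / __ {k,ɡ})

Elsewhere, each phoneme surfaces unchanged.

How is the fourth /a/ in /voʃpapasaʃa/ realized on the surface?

[a]

/a/ — word-final; rule 1 does not apply here → [a].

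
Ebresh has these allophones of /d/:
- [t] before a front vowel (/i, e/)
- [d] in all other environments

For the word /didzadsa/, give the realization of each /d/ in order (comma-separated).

Occurrence 1 (position 1): before a front vowel (/i, e/) → [t].
Occurrence 2 (position 3): no conditioning environment matches → elsewhere allophone [d].
Occurrence 3 (position 6): no conditioning environment matches → elsewhere allophone [d].

[t], [d], [d]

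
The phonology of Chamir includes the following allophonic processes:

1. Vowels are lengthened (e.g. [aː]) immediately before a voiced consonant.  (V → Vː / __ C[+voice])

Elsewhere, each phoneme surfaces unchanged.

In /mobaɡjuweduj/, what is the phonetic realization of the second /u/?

/u/ — between /d/ and /j/, before a voiced consonant — surfaces as [uː] (rule 1).

[uː]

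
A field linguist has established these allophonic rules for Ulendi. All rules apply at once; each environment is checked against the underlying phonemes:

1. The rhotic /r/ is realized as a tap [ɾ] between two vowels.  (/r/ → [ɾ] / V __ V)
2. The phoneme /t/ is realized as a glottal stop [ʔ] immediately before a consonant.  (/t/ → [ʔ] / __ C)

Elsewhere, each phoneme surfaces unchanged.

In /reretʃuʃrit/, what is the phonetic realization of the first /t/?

[ʔ]

/t/ — between /e/ and /ʃ/, immediately before a consonant — surfaces as [ʔ] (rule 2).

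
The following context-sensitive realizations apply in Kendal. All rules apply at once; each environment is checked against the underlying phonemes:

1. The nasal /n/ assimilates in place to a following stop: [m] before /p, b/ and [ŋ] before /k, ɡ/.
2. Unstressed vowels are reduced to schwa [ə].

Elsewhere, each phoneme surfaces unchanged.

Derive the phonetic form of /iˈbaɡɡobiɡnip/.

[əˈbaɡɡəbəɡnəp]

/i/ meets the environment for rule 2 (in an unstressed syllable) → [ə].
/a/ (between /b/ and /ɡ/) fails the environment for rule 2, so it stays [a].
/o/ (between /ɡ/ and /b/): in an unstressed syllable, so rule 2 applies → [ə].
/i/ — between /b/ and /ɡ/, in an unstressed syllable — surfaces as [ə] (rule 2).
/n/ (between /ɡ/ and /i/) is in the target of rule 1 but the environment (before a labial or velar stop) is not met → [n].
/i/ (between /n/ and /p/) occurs in an unstressed syllable → [ə] by rule 2.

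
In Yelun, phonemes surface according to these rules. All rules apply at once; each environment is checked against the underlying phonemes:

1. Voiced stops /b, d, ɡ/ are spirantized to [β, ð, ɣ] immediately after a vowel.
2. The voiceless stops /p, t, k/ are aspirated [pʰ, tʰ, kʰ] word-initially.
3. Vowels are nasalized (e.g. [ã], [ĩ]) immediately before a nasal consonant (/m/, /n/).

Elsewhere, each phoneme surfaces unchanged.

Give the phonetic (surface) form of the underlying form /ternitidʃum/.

[tʰernitiðʃũm]

/t/ — word-initial, word-initially — surfaces as [tʰ] (rule 2).
/e/ — between /t/ and /r/; rule 3 does not apply here → [e].
/r/ (between /e/ and /n/) is unaffected → [r].
/n/ — not in any rule's target class → [n].
/i/ (between /n/ and /t/): rule 3 targets it, but not before a nasal consonant → unchanged [i].
/t/ (between /i/ and /i/): rule 2 targets it, but not word-initially → unchanged [t].
/i/ — between /t/ and /d/; rule 3 does not apply here → [i].
/d/ (between /i/ and /ʃ/): immediately after a vowel, so rule 1 applies → [ð].
/ʃ/ (between /d/ and /u/) is unaffected → [ʃ].
/u/ (between /ʃ/ and /m/) occurs before a nasal consonant → [ũ] by rule 3.
/m/ stays [m].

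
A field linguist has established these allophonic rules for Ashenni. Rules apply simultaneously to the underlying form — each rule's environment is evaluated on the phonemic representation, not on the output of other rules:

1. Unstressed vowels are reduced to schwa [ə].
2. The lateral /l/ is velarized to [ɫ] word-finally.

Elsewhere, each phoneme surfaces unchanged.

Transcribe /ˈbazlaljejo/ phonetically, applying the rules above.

[ˈbazləljəjə]

/b/ — not in any rule's target class → [b].
/a/ (between /b/ and /z/) fails the environment for rule 1, so it stays [a].
/z/ (between /a/ and /l/) is unaffected → [z].
/l/ (between /z/ and /a/): rule 2 targets it, but not word-finally → unchanged [l].
/a/ (between /l/ and /l/): in an unstressed syllable, so rule 1 applies → [ə].
/l/ (between /a/ and /j/) fails the environment for rule 2, so it stays [l].
/j/ (between /l/ and /e/) is unaffected → [j].
/e/ meets the environment for rule 1 (in an unstressed syllable) → [ə].
/j/ stays [j].
/o/ (word-final) occurs in an unstressed syllable → [ə] by rule 1.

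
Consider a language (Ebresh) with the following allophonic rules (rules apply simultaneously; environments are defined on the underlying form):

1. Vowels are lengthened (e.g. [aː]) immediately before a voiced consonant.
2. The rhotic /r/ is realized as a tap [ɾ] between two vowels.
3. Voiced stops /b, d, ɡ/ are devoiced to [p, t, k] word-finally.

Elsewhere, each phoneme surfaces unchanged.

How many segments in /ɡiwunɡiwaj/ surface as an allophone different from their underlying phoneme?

4

Segments that undergo a rule: /i/ → [iː] (rule 1); /u/ → [uː] (rule 1); /i/ → [iː] (rule 1); /a/ → [aː] (rule 1).
All other segments surface unchanged.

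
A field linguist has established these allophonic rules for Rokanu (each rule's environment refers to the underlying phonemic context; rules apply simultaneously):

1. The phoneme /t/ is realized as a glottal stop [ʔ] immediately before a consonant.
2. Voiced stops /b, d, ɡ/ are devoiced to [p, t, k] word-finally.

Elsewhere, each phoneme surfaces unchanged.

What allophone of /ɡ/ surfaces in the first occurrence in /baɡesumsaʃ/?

[ɡ]

/ɡ/ (between /a/ and /e/) is in the target of rule 2 but the environment (word-finally) is not met → [ɡ].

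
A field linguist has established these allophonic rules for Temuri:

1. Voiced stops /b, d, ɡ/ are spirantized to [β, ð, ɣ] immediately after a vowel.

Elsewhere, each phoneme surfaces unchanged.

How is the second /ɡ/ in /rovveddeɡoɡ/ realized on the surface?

[ɣ]

/ɡ/ (word-final): immediately after a vowel, so rule 1 applies → [ɣ].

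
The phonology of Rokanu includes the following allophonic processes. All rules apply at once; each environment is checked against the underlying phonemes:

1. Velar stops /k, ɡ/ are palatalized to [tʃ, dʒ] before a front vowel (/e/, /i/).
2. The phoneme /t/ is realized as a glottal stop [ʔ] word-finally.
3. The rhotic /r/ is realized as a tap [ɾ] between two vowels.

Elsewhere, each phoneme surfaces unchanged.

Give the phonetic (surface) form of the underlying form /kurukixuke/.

/k/ (word-initial): rule 1 targets it, but not before a front vowel → unchanged [k].
/u/ (between /k/ and /r/): no rule targets it → [u].
Rule 3 applies to /r/ (between /u/ and /u/: between two vowels) → [ɾ].
/u/ (between /r/ and /k/): no rule targets it → [u].
Rule 1 applies to /k/ (between /u/ and /i/: before a front vowel) → [tʃ].
/i/ — not in any rule's target class → [i].
/x/ (between /i/ and /u/): no rule targets it → [x].
/u/ (between /x/ and /k/): no rule targets it → [u].
/k/ meets the environment for rule 1 (before a front vowel) → [tʃ].
/e/ (word-final) is unaffected → [e].

[kuɾutʃixutʃe]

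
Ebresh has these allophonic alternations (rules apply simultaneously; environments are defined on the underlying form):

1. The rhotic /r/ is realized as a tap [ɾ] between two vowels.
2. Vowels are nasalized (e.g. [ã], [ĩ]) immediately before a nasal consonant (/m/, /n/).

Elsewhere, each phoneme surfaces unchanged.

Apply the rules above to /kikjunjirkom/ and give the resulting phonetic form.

[kikjũnjirkõm]

/k/ (word-initial): no rule targets it → [k].
/i/ (between /k/ and /k/) is in the target of rule 2 but the environment (before a nasal consonant) is not met → [i].
/k/ stays [k].
/j/ stays [j].
/u/ meets the environment for rule 2 (before a nasal consonant) → [ũ].
/n/ (between /u/ and /j/) is unaffected → [n].
/j/ (between /n/ and /i/) is unaffected → [j].
/i/ (between /j/ and /r/) is in the target of rule 2 but the environment (before a nasal consonant) is not met → [i].
/r/ (between /i/ and /k/): rule 1 targets it, but not between two vowels → unchanged [r].
/k/ (between /r/ and /o/) is unaffected → [k].
Rule 2 applies to /o/ (between /k/ and /m/: before a nasal consonant) → [õ].
/m/ — not in any rule's target class → [m].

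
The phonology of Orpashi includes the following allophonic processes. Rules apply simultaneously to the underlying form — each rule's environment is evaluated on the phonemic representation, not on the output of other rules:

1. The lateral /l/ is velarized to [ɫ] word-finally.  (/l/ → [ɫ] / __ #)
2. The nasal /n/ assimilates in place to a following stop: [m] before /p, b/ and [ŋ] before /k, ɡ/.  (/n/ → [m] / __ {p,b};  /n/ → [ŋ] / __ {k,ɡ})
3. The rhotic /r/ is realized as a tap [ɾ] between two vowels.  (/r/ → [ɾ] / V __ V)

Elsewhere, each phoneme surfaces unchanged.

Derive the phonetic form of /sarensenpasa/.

/r/ meets the environment for rule 3 (between two vowels) → [ɾ].
/n/ (between /e/ and /s/): rule 2 targets it, but not before a labial or velar stop → unchanged [n].
/n/ (between /e/ and /p/) occurs before a labial or velar stop → [m] by rule 2.

[saɾensempasa]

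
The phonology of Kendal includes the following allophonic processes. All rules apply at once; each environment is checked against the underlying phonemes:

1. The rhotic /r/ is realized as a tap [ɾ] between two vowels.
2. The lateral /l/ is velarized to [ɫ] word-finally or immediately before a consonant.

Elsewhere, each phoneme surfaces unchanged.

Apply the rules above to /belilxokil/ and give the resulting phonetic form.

[beliɫxokiɫ]

/l/ — between /e/ and /i/; rule 2 does not apply here → [l].
/l/ meets the environment for rule 2 (word-finally or immediately before a consonant) → [ɫ].
Rule 2 applies to /l/ (word-final: word-finally or immediately before a consonant) → [ɫ].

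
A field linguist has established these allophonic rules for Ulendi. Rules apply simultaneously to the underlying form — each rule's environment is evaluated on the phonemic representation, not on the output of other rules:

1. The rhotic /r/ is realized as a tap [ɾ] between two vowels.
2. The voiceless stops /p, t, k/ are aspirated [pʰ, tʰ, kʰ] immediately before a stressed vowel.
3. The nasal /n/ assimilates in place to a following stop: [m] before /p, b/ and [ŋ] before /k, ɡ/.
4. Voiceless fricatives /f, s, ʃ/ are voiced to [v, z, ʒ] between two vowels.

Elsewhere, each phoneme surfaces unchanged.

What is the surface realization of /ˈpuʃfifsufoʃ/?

[ˈpʰuʃfifsuvoʃ]

Rule 2 applies to /p/ (word-initial: immediately before a stressed vowel) → [pʰ].
/u/ (between /p/ and /ʃ/): no rule targets it → [u].
/ʃ/ (between /u/ and /f/): rule 4 targets it, but not between two vowels → unchanged [ʃ].
/f/ (between /ʃ/ and /i/): rule 4 targets it, but not between two vowels → unchanged [f].
/i/ stays [i].
/f/ (between /i/ and /s/): rule 4 targets it, but not between two vowels → unchanged [f].
/s/ — between /f/ and /u/; rule 4 does not apply here → [s].
/u/ (between /s/ and /f/): no rule targets it → [u].
/f/ (between /u/ and /o/) occurs between two vowels → [v] by rule 4.
/o/ — not in any rule's target class → [o].
/ʃ/ (word-final): rule 4 targets it, but not between two vowels → unchanged [ʃ].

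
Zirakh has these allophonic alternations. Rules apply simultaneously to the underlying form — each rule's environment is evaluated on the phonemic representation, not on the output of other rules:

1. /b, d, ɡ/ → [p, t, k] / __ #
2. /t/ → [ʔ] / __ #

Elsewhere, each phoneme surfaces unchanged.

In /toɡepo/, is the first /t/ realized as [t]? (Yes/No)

/t/ (word-initial) is in the target of rule 2 but the environment (word-finally) is not met → [t].
The actual realization is [t], which matches [t].

Yes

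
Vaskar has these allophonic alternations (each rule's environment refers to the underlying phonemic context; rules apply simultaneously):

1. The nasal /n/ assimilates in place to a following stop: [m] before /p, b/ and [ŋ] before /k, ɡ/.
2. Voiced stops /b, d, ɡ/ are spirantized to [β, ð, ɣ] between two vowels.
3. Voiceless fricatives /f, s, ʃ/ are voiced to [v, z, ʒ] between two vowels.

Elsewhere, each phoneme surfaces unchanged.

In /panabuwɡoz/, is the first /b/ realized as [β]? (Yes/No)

Yes

/b/ (between /a/ and /u/) occurs between two vowels → [β] by rule 2.
The actual realization is [β], which matches [β].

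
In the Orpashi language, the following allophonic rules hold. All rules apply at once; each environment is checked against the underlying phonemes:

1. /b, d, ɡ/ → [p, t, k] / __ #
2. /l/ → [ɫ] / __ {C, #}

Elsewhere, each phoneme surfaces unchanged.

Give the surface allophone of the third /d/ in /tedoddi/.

/d/ (between /d/ and /i/): rule 1 targets it, but not word-finally → unchanged [d].

[d]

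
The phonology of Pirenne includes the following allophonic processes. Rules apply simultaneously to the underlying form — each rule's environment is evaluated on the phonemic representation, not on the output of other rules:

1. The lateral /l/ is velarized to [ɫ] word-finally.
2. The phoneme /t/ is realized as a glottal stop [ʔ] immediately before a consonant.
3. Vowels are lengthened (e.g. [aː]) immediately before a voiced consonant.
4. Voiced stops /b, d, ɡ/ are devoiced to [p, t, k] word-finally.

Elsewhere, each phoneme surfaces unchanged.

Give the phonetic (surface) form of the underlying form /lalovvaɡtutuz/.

[laːloːvvaːɡtutuːz]

/l/ (word-initial) is in the target of rule 1 but the environment (word-finally) is not met → [l].
/a/ meets the environment for rule 3 (before a voiced consonant) → [aː].
/l/ (between /a/ and /o/) is in the target of rule 1 but the environment (word-finally) is not met → [l].
/o/ meets the environment for rule 3 (before a voiced consonant) → [oː].
/a/ (between /v/ and /ɡ/): before a voiced consonant, so rule 3 applies → [aː].
/ɡ/ — between /a/ and /t/; rule 4 does not apply here → [ɡ].
/t/ — between /ɡ/ and /u/; rule 2 does not apply here → [t].
/u/ (between /t/ and /t/): rule 3 targets it, but not before a voiced consonant → unchanged [u].
/t/ (between /u/ and /u/): rule 2 targets it, but not immediately before a consonant → unchanged [t].
/u/ (between /t/ and /z/): before a voiced consonant, so rule 3 applies → [uː].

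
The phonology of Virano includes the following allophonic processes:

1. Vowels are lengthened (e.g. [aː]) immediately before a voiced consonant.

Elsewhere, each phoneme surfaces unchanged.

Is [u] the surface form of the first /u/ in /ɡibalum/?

/u/ meets the environment for rule 1 (before a voiced consonant) → [uː].
The actual realization is [uː], not [u].

No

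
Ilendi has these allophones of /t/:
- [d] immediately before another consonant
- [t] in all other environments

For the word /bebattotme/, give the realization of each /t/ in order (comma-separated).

[d], [t], [d]

Occurrence 1 (position 5): immediately before another consonant → [d].
Occurrence 2 (position 6): no conditioning environment matches → elsewhere allophone [t].
Occurrence 3 (position 8): immediately before another consonant → [d].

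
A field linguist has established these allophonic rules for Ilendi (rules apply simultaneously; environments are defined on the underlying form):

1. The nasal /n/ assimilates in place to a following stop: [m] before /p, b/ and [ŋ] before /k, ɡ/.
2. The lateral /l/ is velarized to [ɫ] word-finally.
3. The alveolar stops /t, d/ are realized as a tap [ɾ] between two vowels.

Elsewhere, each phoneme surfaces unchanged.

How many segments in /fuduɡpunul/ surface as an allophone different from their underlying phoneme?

Segments that undergo a rule: /d/ → [ɾ] (rule 3); /l/ → [ɫ] (rule 2).
All other segments surface unchanged.

2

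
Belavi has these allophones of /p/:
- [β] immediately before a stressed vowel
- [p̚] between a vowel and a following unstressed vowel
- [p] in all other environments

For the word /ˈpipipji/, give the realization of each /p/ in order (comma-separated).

[β], [p̚], [p]

Occurrence 1 (position 1): immediately before a stressed vowel → [β].
Occurrence 2 (position 3): between a vowel and a following unstressed vowel → [p̚].
Occurrence 3 (position 5): no conditioning environment matches → elsewhere allophone [p].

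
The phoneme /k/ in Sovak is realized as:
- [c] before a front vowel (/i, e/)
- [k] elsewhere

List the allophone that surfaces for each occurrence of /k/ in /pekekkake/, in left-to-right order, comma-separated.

Occurrence 1 (position 3): before a front vowel → [c].
Occurrence 2 (position 5): no conditioning environment matches → elsewhere allophone [k].
Occurrence 3 (position 6): no conditioning environment matches → elsewhere allophone [k].
Occurrence 4 (position 8): before a front vowel → [c].

[c], [k], [k], [c]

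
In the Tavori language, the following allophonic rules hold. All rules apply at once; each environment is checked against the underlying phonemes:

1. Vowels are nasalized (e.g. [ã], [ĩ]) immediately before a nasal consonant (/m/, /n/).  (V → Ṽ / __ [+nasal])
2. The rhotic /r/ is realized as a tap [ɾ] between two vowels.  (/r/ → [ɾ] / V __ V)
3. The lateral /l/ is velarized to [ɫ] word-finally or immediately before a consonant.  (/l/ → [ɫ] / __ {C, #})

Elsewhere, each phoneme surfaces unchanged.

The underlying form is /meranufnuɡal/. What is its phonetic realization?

[meɾãnufnuɡaɫ]

/m/ (word-initial) is unaffected → [m].
/e/ — between /m/ and /r/; rule 1 does not apply here → [e].
/r/ — between /e/ and /a/, between two vowels — surfaces as [ɾ] (rule 2).
/a/ meets the environment for rule 1 (before a nasal consonant) → [ã].
/n/ stays [n].
/u/ — between /n/ and /f/; rule 1 does not apply here → [u].
/f/ (between /u/ and /n/): no rule targets it → [f].
/n/ (between /f/ and /u/) is unaffected → [n].
/u/ (between /n/ and /ɡ/): rule 1 targets it, but not before a nasal consonant → unchanged [u].
/ɡ/ — not in any rule's target class → [ɡ].
/a/ (between /ɡ/ and /l/) is in the target of rule 1 but the environment (before a nasal consonant) is not met → [a].
/l/ meets the environment for rule 3 (word-finally or immediately before a consonant) → [ɫ].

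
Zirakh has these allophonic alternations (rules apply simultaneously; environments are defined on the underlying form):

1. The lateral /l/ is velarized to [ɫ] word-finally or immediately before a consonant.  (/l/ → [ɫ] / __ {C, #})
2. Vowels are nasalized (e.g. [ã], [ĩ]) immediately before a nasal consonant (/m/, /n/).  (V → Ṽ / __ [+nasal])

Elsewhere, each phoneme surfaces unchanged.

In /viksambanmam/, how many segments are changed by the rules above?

3

Segments that undergo a rule: /a/ → [ã] (rule 2); /a/ → [ã] (rule 2); /a/ → [ã] (rule 2).
All other segments surface unchanged.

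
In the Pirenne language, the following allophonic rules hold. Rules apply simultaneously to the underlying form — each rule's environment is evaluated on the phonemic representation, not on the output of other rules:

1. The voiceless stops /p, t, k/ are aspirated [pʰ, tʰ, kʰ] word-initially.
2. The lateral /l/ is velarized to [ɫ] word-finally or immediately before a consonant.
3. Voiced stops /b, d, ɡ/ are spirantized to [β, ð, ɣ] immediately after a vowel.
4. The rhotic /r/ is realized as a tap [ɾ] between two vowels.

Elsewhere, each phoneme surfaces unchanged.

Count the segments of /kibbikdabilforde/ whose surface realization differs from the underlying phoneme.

4

Segments that undergo a rule: /k/ → [kʰ] (rule 1); /b/ → [β] (rule 3); /b/ → [β] (rule 3); /l/ → [ɫ] (rule 2).
All other segments surface unchanged.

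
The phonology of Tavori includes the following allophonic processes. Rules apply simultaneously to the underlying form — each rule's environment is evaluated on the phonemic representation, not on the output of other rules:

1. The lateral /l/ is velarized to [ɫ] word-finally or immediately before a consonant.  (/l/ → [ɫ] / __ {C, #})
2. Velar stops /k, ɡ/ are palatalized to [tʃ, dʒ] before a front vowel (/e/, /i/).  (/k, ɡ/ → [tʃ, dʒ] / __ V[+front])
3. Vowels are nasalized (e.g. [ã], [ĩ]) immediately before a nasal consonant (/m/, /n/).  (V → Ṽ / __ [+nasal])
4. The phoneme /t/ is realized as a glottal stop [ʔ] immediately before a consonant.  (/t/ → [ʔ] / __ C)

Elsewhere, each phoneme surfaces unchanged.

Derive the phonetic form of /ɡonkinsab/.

/ɡ/ (word-initial) fails the environment for rule 2, so it stays [ɡ].
/o/ meets the environment for rule 3 (before a nasal consonant) → [õ].
/n/ stays [n].
Rule 2 applies to /k/ (between /n/ and /i/: before a front vowel) → [tʃ].
/i/ meets the environment for rule 3 (before a nasal consonant) → [ĩ].
/n/ — not in any rule's target class → [n].
/s/ — not in any rule's target class → [s].
/a/ (between /s/ and /b/): rule 3 targets it, but not before a nasal consonant → unchanged [a].
/b/ — not in any rule's target class → [b].

[ɡõntʃĩnsab]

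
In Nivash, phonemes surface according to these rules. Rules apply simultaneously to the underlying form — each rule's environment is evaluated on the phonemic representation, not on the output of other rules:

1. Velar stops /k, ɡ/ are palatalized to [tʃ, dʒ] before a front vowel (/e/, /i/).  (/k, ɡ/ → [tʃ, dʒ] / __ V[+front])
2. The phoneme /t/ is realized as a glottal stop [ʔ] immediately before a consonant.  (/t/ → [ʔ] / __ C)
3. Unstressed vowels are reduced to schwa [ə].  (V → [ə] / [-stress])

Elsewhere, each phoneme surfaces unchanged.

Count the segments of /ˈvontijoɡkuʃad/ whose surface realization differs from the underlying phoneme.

4

Segments that undergo a rule: /i/ → [ə] (rule 3); /o/ → [ə] (rule 3); /u/ → [ə] (rule 3); /a/ → [ə] (rule 3).
All other segments surface unchanged.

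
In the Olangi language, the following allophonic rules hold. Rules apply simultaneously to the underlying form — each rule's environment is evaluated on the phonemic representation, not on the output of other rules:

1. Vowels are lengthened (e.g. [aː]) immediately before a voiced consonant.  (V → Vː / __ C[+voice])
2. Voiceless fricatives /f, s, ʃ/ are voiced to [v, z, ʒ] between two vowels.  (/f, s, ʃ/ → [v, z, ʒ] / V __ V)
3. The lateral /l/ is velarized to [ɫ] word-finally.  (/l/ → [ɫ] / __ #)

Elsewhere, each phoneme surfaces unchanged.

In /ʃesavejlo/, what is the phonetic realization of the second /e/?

[eː]

Rule 1 applies to /e/ (between /v/ and /j/: before a voiced consonant) → [eː].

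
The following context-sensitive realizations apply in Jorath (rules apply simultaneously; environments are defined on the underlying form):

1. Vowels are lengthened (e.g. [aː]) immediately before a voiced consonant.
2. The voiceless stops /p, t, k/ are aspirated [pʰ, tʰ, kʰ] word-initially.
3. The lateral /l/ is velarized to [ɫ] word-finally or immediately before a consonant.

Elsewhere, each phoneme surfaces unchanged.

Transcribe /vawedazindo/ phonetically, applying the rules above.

/v/ — not in any rule's target class → [v].
/a/ — between /v/ and /w/, before a voiced consonant — surfaces as [aː] (rule 1).
/w/ stays [w].
/e/ (between /w/ and /d/): before a voiced consonant, so rule 1 applies → [eː].
/d/ (between /e/ and /a/): no rule targets it → [d].
/a/ (between /d/ and /z/) occurs before a voiced consonant → [aː] by rule 1.
/z/ stays [z].
/i/ — between /z/ and /n/, before a voiced consonant — surfaces as [iː] (rule 1).
/n/ (between /i/ and /d/) is unaffected → [n].
/d/ (between /n/ and /o/): no rule targets it → [d].
/o/ (word-final): rule 1 targets it, but not before a voiced consonant → unchanged [o].

[vaːweːdaːziːndo]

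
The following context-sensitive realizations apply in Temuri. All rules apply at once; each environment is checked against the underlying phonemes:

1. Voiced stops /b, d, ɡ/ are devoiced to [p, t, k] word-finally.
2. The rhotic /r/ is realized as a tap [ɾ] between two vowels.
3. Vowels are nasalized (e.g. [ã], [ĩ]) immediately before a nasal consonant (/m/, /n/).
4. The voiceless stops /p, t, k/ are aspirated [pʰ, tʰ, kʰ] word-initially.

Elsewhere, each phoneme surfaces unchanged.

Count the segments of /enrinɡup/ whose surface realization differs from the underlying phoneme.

Segments that undergo a rule: /e/ → [ẽ] (rule 3); /i/ → [ĩ] (rule 3).
All other segments surface unchanged.

2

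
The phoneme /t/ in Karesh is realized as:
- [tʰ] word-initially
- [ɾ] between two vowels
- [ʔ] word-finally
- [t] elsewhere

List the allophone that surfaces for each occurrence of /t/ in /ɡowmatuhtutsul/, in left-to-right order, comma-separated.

[ɾ], [t], [t]

Occurrence 1 (position 6): between two vowels → [ɾ].
Occurrence 2 (position 9): no conditioning environment matches → elsewhere allophone [t].
Occurrence 3 (position 11): no conditioning environment matches → elsewhere allophone [t].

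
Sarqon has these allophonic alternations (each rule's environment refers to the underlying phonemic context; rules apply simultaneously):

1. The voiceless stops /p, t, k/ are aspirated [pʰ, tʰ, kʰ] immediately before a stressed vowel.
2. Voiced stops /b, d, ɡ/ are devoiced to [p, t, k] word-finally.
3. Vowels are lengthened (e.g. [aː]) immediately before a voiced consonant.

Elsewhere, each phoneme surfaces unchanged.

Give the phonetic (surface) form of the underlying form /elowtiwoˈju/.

/e/ meets the environment for rule 3 (before a voiced consonant) → [eː].
/l/ stays [l].
/o/ (between /l/ and /w/) occurs before a voiced consonant → [oː] by rule 3.
/w/ (between /o/ and /t/): no rule targets it → [w].
/t/ (between /w/ and /i/) is in the target of rule 1 but the environment (immediately before a stressed vowel) is not met → [t].
/i/ (between /t/ and /w/): before a voiced consonant, so rule 3 applies → [iː].
/w/ — not in any rule's target class → [w].
/o/ (between /w/ and /j/) occurs before a voiced consonant → [oː] by rule 3.
/j/ — not in any rule's target class → [j].
/u/ (word-final) is in the target of rule 3 but the environment (before a voiced consonant) is not met → [u].

[eːloːwtiːwoːˈju]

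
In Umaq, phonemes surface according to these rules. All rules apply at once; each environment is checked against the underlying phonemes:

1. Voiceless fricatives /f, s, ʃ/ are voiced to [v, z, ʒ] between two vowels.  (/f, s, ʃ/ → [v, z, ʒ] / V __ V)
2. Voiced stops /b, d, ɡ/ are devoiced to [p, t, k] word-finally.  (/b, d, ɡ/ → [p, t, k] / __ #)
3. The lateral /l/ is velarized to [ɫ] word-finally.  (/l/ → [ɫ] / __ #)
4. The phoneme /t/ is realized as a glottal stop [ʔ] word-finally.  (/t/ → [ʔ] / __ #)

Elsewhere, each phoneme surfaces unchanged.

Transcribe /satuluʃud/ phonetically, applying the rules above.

[satuluʒut]

/s/ (word-initial) is in the target of rule 1 but the environment (between two vowels) is not met → [s].
/a/ (between /s/ and /t/): no rule targets it → [a].
/t/ (between /a/ and /u/) fails the environment for rule 4, so it stays [t].
/u/ (between /t/ and /l/) is unaffected → [u].
/l/ — between /u/ and /u/; rule 3 does not apply here → [l].
/u/ — not in any rule's target class → [u].
/ʃ/ (between /u/ and /u/): between two vowels, so rule 1 applies → [ʒ].
/u/ (between /ʃ/ and /d/) is unaffected → [u].
/d/ — word-final, word-finally — surfaces as [t] (rule 2).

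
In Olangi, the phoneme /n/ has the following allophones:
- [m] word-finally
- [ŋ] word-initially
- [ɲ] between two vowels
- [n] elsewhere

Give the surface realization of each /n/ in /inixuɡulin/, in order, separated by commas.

[ɲ], [m]

Occurrence 1 (position 2): between two vowels → [ɲ].
Occurrence 2 (position 10): word-finally → [m].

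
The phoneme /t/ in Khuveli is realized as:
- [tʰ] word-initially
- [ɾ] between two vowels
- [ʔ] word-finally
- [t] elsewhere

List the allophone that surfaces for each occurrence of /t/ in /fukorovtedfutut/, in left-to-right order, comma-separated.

[t], [ɾ], [ʔ]

Occurrence 1 (position 8): no conditioning environment matches → elsewhere allophone [t].
Occurrence 2 (position 13): between two vowels → [ɾ].
Occurrence 3 (position 15): word-finally → [ʔ].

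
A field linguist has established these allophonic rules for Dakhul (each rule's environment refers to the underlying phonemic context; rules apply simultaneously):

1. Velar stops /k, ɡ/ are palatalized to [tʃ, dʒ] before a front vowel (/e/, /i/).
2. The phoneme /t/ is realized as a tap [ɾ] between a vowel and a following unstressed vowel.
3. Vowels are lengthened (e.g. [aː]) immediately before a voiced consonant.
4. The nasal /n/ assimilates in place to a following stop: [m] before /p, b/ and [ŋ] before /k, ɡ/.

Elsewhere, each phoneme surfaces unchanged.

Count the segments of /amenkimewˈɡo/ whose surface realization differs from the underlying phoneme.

6

Segments that undergo a rule: /a/ → [aː] (rule 3); /e/ → [eː] (rule 3); /n/ → [ŋ] (rule 4); /k/ → [tʃ] (rule 1); /i/ → [iː] (rule 3); /e/ → [eː] (rule 3).
All other segments surface unchanged.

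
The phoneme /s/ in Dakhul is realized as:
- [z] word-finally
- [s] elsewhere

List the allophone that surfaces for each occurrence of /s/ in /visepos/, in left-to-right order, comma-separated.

Occurrence 1 (position 3): no conditioning environment matches → elsewhere allophone [s].
Occurrence 2 (position 7): word-finally → [z].

[s], [z]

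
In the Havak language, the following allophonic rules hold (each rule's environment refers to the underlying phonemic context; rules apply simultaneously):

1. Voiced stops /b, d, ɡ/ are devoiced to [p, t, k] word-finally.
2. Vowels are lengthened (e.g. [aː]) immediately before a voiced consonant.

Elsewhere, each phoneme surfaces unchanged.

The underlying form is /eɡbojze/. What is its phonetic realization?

Rule 2 applies to /e/ (word-initial: before a voiced consonant) → [eː].
/ɡ/ (between /e/ and /b/): rule 1 targets it, but not word-finally → unchanged [ɡ].
/b/ — between /ɡ/ and /o/; rule 1 does not apply here → [b].
/o/ (between /b/ and /j/) occurs before a voiced consonant → [oː] by rule 2.
/j/ stays [j].
/z/ (between /j/ and /e/): no rule targets it → [z].
/e/ (word-final) is in the target of rule 2 but the environment (before a voiced consonant) is not met → [e].

[eːɡboːjze]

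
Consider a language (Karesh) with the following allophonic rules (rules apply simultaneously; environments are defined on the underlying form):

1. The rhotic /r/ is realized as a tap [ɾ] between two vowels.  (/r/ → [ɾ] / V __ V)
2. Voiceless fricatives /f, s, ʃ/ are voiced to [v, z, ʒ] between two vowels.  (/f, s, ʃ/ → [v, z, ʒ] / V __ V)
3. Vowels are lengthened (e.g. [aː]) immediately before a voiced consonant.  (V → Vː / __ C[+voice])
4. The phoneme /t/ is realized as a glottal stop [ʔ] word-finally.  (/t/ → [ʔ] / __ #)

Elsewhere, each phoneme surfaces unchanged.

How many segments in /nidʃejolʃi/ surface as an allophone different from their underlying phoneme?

3

Segments that undergo a rule: /i/ → [iː] (rule 3); /e/ → [eː] (rule 3); /o/ → [oː] (rule 3).
All other segments surface unchanged.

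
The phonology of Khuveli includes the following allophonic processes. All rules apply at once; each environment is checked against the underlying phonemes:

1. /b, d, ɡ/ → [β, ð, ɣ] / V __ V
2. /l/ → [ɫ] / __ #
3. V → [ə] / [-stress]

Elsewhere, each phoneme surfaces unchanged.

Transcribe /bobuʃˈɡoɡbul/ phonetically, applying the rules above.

/b/ (word-initial) fails the environment for rule 1, so it stays [b].
/o/ meets the environment for rule 3 (in an unstressed syllable) → [ə].
/b/ (between /o/ and /u/): between two vowels, so rule 1 applies → [β].
/u/ (between /b/ and /ʃ/) occurs in an unstressed syllable → [ə] by rule 3.
/ɡ/ (between /ʃ/ and /o/): rule 1 targets it, but not between two vowels → unchanged [ɡ].
/o/ (between /ɡ/ and /ɡ/) fails the environment for rule 3, so it stays [o].
/ɡ/ — between /o/ and /b/; rule 1 does not apply here → [ɡ].
/b/ — between /ɡ/ and /u/; rule 1 does not apply here → [b].
/u/ (between /b/ and /l/): in an unstressed syllable, so rule 3 applies → [ə].
/l/ (word-final): word-finally, so rule 2 applies → [ɫ].

[bəβəʃˈɡoɡbəɫ]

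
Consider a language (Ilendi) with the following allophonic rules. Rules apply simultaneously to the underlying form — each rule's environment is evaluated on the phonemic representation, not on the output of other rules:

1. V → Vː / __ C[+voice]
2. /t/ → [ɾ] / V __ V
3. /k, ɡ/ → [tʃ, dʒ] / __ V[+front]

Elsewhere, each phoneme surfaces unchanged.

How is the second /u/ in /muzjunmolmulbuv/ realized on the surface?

[uː]

/u/ — between /j/ and /n/, before a voiced consonant — surfaces as [uː] (rule 1).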